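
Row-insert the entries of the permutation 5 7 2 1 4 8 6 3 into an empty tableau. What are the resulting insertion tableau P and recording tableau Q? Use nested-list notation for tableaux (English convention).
P = [[1, 3, 6], [2, 4, 8], [5, 7]], Q = [[1, 2, 6], [3, 5, 7], [4, 8]]

Insert each entry of the permutation into P by Schensted row insertion, recording in Q the position of each new cell.

Insert 5: appended to row 1. P = [[5]], Q = [[1]].
Insert 7: appended to row 1. P = [[5, 7]], Q = [[1, 2]].
Insert 2: 2 bumps 5 from row 1; 5 starts row 2. P = [[2, 7], [5]], Q = [[1, 2], [3]].
Insert 1: 1 bumps 2 from row 1; 2 bumps 5 from row 2; 5 starts row 3. P = [[1, 7], [2], [5]], Q = [[1, 2], [3], [4]].
Insert 4: 4 bumps 7 from row 1; 7 appends to row 2. P = [[1, 4], [2, 7], [5]], Q = [[1, 2], [3, 5], [4]].
Insert 8: appended to row 1. P = [[1, 4, 8], [2, 7], [5]], Q = [[1, 2, 6], [3, 5], [4]].
Insert 6: 6 bumps 8 from row 1; 8 appends to row 2. P = [[1, 4, 6], [2, 7, 8], [5]], Q = [[1, 2, 6], [3, 5, 7], [4]].
Insert 3: 3 bumps 4 from row 1; 4 bumps 7 from row 2; 7 appends to row 3. P = [[1, 3, 6], [2, 4, 8], [5, 7]], Q = [[1, 2, 6], [3, 5, 7], [4, 8]].

So P = [[1, 3, 6], [2, 4, 8], [5, 7]], Q = [[1, 2, 6], [3, 5, 7], [4, 8]].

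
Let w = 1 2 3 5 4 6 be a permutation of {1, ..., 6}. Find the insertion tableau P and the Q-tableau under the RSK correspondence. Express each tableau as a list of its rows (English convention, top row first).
Insert each entry of the permutation into P by Schensted row insertion, recording in Q the position of each new cell.

Insert 1: appended to row 1. P = [[1]].
Insert 2: appended to row 1. P = [[1, 2]].
Insert 3: appended to row 1. P = [[1, 2, 3]].
Insert 5: appended to row 1. P = [[1, 2, 3, 5]].
Insert 4: 4 bumps 5 from row 1; 5 starts row 2. P = [[1, 2, 3, 4], [5]].
Insert 6: appended to row 1. P = [[1, 2, 3, 4, 6], [5]].

So P = [[1, 2, 3, 4, 6], [5]], Q = [[1, 2, 3, 4, 6], [5]].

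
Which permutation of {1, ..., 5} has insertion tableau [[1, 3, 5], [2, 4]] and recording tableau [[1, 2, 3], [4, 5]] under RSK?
2 4 5 1 3

Reverse the RSK construction: for i from n down to 1, find the cell of Q containing i, remove the entry at that cell from P, and reverse-bump it up through P; the value ejected from row 1 is w(i).

Step i=5: Q has 5 at row 2, column 2; remove 4 from row 2 of P and reverse-bump: 4 enters row 1 and ejects 3. So w(5) = 3. P is now [[1, 4, 5], [2]].
Step i=4: Q has 4 at row 2, column 1; remove 2 from row 2 of P and reverse-bump: 2 enters row 1 and ejects 1. So w(4) = 1. P is now [[2, 4, 5]].
Step i=3: Q has 3 at row 1, column 3; remove that cell from P, ejecting 5. So w(3) = 5. P is now [[2, 4]].
Step i=2: Q has 2 at row 1, column 2; remove that cell from P, ejecting 4. So w(2) = 4. P is now [[2]].
Step i=1: Q has 1 at row 1, column 1; remove that cell from P, ejecting 2. So w(1) = 2. P is now [].

So w = 2 4 5 1 3.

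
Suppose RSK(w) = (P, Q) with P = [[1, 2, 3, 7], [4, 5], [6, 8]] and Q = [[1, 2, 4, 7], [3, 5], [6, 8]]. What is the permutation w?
1 6 4 8 5 2 7 3

Reverse RSK: for i = n, n-1, ..., 1, locate i in Q, remove the corresponding corner cell from P, and reverse-bump its entry up through P; the value ejected from row 1 is w(i).

So w = 1 6 4 8 5 2 7 3.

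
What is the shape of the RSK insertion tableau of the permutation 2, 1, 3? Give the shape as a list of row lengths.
[2, 1]

Row-insert each entry into an empty tableau.

After inserting 2: P = [[2]].
After inserting 1: P = [[1], [2]].
After inserting 3: P = [[1, 3], [2]].

The final insertion tableau P = [[1, 3], [2]] has shape [2, 1].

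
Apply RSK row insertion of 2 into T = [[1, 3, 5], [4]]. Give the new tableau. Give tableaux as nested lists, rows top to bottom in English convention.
In row 1, 2 replaces 3 (the leftmost entry greater than 2); 3 is bumped to row 2. In row 2, 3 replaces 4 (the leftmost entry greater than 3); 4 is bumped to row 3. 4 starts a new row 3. The new tableau is [[1, 2, 5], [3], [4]].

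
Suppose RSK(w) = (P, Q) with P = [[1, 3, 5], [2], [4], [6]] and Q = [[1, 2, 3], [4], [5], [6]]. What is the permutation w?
2 4 6 5 3 1

Reverse the RSK construction: for i from n down to 1, find the cell of Q containing i, remove the entry at that cell from P, and reverse-bump it up through P; the value ejected from row 1 is w(i).

Step i=6: Q has 6 at row 4, column 1; remove 6 from row 4 of P and reverse-bump: 6 enters row 3 and ejects 4; 4 enters row 2 and ejects 2; 2 enters row 1 and ejects 1. So w(6) = 1. P is now [[2, 3, 5], [4], [6]].
Step i=5: Q has 5 at row 3, column 1; remove 6 from row 3 of P and reverse-bump: 6 enters row 2 and ejects 4; 4 enters row 1 and ejects 3. So w(5) = 3. P is now [[2, 4, 5], [6]].
Step i=4: Q has 4 at row 2, column 1; remove 6 from row 2 of P and reverse-bump: 6 enters row 1 and ejects 5. So w(4) = 5. P is now [[2, 4, 6]].
Step i=3: Q has 3 at row 1, column 3; remove that cell from P, ejecting 6. So w(3) = 6. P is now [[2, 4]].
Step i=2: Q has 2 at row 1, column 2; remove that cell from P, ejecting 4. So w(2) = 4. P is now [[2]].
Step i=1: Q has 1 at row 1, column 1; remove that cell from P, ejecting 2. So w(1) = 2. P is now [].

So w = 2 4 6 5 3 1.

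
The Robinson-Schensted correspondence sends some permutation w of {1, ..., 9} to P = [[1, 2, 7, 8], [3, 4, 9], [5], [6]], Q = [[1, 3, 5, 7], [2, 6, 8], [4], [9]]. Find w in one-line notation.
6 3 5 1 7 4 9 8 2

Reverse RSK: for i = n, n-1, ..., 1, locate i in Q, remove the corresponding corner cell from P, and reverse-bump its entry up through P; the value ejected from row 1 is w(i).

So w = 6 3 5 1 7 4 9 8 2.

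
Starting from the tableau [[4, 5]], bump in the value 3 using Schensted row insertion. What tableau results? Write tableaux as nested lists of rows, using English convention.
[[3, 5], [4]]

In row 1, 3 replaces 4 (the leftmost entry greater than 3); 4 is bumped to row 2. 4 starts a new row 2. The new tableau is [[3, 5], [4]].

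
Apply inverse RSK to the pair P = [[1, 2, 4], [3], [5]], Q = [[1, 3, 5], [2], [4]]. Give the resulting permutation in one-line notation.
5 1 3 2 4

Reverse the RSK construction: for i from n down to 1, find the cell of Q containing i, remove the entry at that cell from P, and reverse-bump it up through P; the value ejected from row 1 is w(i).

Step i=5: Q has 5 at row 1, column 3; remove that cell from P, ejecting 4. So w(5) = 4. P is now [[1, 2], [3], [5]].
Step i=4: Q has 4 at row 3, column 1; remove 5 from row 3 of P and reverse-bump: 5 enters row 2 and ejects 3; 3 enters row 1 and ejects 2. So w(4) = 2. P is now [[1, 3], [5]].
Step i=3: Q has 3 at row 1, column 2; remove that cell from P, ejecting 3. So w(3) = 3. P is now [[1], [5]].
Step i=2: Q has 2 at row 2, column 1; remove 5 from row 2 of P and reverse-bump: 5 enters row 1 and ejects 1. So w(2) = 1. P is now [[5]].
Step i=1: Q has 1 at row 1, column 1; remove that cell from P, ejecting 5. So w(1) = 5. P is now [].

So w = 5 1 3 2 4.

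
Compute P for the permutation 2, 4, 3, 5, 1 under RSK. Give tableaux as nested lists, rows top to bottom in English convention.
After inserting 2: P = [[2]].
After inserting 4: P = [[2, 4]].
After inserting 3: P = [[2, 3], [4]].
After inserting 5: P = [[2, 3, 5], [4]].
After inserting 1: P = [[1, 3, 5], [2], [4]].

So P = [[1, 3, 5], [2], [4]].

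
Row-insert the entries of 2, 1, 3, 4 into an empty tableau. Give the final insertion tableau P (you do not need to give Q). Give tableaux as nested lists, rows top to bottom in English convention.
Insert 2: appended to row 1. P = [[2]].
Insert 1: 1 bumps 2 from row 1; 2 starts row 2. P = [[1], [2]].
Insert 3: appended to row 1. P = [[1, 3], [2]].
Insert 4: appended to row 1. P = [[1, 3, 4], [2]].

So P = [[1, 3, 4], [2]].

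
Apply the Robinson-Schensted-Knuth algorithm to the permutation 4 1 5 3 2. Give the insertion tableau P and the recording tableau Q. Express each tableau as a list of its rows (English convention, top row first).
Insert each entry of the permutation into P by Schensted row insertion, recording in Q the position of each new cell.

Insert 4: appended to row 1. P = [[4]], Q = [[1]].
Insert 1: 1 bumps 4 from row 1; 4 starts row 2. P = [[1], [4]], Q = [[1], [2]].
Insert 5: appended to row 1. P = [[1, 5], [4]], Q = [[1, 3], [2]].
Insert 3: 3 bumps 5 from row 1; 5 appends to row 2. P = [[1, 3], [4, 5]], Q = [[1, 3], [2, 4]].
Insert 2: 2 bumps 3 from row 1; 3 bumps 4 from row 2; 4 starts row 3. P = [[1, 2], [3, 5], [4]], Q = [[1, 3], [2, 4], [5]].

So P = [[1, 2], [3, 5], [4]], Q = [[1, 3], [2, 4], [5]].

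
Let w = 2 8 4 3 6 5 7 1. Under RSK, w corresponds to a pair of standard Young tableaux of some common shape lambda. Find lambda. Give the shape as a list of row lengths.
Row-insert each entry into an empty tableau.

After inserting 2: P = [[2]].
After inserting 8: P = [[2, 8]].
After inserting 4: P = [[2, 4], [8]].
After inserting 3: P = [[2, 3], [4], [8]].
After inserting 6: P = [[2, 3, 6], [4], [8]].
After inserting 5: P = [[2, 3, 5], [4, 6], [8]].
After inserting 7: P = [[2, 3, 5, 7], [4, 6], [8]].
After inserting 1: P = [[1, 3, 5, 7], [2, 6], [4], [8]].

The final insertion tableau P = [[1, 3, 5, 7], [2, 6], [4], [8]] has shape [4, 2, 1, 1].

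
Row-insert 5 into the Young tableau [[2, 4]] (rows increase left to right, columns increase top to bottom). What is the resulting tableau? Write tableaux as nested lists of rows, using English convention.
5 is larger than every entry of row 1, so it is appended to row 1. The new tableau is [[2, 4, 5]].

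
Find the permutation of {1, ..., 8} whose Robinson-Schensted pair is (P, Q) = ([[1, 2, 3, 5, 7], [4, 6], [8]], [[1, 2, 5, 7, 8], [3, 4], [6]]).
4 8 1 2 6 3 5 7

Reverse the RSK construction: for i from n down to 1, find the cell of Q containing i, remove the entry at that cell from P, and reverse-bump it up through P; the value ejected from row 1 is w(i).

Step i=8: Q has 8 at row 1, column 5; remove that cell from P, ejecting 7. So w(8) = 7. P is now [[1, 2, 3, 5], [4, 6], [8]].
Step i=7: Q has 7 at row 1, column 4; remove that cell from P, ejecting 5. So w(7) = 5. P is now [[1, 2, 3], [4, 6], [8]].
Step i=6: Q has 6 at row 3, column 1; remove 8 from row 3 of P and reverse-bump: 8 enters row 2 and ejects 6; 6 enters row 1 and ejects 3. So w(6) = 3. P is now [[1, 2, 6], [4, 8]].
Step i=5: Q has 5 at row 1, column 3; remove that cell from P, ejecting 6. So w(5) = 6. P is now [[1, 2], [4, 8]].
Step i=4: Q has 4 at row 2, column 2; remove 8 from row 2 of P and reverse-bump: 8 enters row 1 and ejects 2. So w(4) = 2. P is now [[1, 8], [4]].
Step i=3: Q has 3 at row 2, column 1; remove 4 from row 2 of P and reverse-bump: 4 enters row 1 and ejects 1. So w(3) = 1. P is now [[4, 8]].
Step i=2: Q has 2 at row 1, column 2; remove that cell from P, ejecting 8. So w(2) = 8. P is now [[4]].
Step i=1: Q has 1 at row 1, column 1; remove that cell from P, ejecting 4. So w(1) = 4. P is now [].

So w = 4 8 1 2 6 3 5 7.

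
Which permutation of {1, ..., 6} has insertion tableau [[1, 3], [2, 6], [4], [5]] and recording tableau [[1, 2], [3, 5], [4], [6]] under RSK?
Reverse the RSK construction: for i from n down to 1, find the cell of Q containing i, remove the entry at that cell from P, and reverse-bump it up through P; the value ejected from row 1 is w(i).

Step i=6: Q has 6 at row 4, column 1; remove 5 from row 4 of P and reverse-bump: 5 enters row 3 and ejects 4; 4 enters row 2 and ejects 2; 2 enters row 1 and ejects 1. So w(6) = 1. P is now [[2, 3], [4, 6], [5]].
Step i=5: Q has 5 at row 2, column 2; remove 6 from row 2 of P and reverse-bump: 6 enters row 1 and ejects 3. So w(5) = 3. P is now [[2, 6], [4], [5]].
Step i=4: Q has 4 at row 3, column 1; remove 5 from row 3 of P and reverse-bump: 5 enters row 2 and ejects 4; 4 enters row 1 and ejects 2. So w(4) = 2. P is now [[4, 6], [5]].
Step i=3: Q has 3 at row 2, column 1; remove 5 from row 2 of P and reverse-bump: 5 enters row 1 and ejects 4. So w(3) = 4. P is now [[5, 6]].
Step i=2: Q has 2 at row 1, column 2; remove that cell from P, ejecting 6. So w(2) = 6. P is now [[5]].
Step i=1: Q has 1 at row 1, column 1; remove that cell from P, ejecting 5. So w(1) = 5. P is now [].

So w = 5 6 4 2 3 1.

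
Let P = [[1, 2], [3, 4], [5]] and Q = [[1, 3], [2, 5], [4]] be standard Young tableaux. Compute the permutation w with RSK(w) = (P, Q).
Reverse RSK: for i = n, n-1, ..., 1, locate i in Q, remove the corresponding corner cell from P, and reverse-bump its entry up through P; the value ejected from row 1 is w(i).

So w = 5 3 4 1 2.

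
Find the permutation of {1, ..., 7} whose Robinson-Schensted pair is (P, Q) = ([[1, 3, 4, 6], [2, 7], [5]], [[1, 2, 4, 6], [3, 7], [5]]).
2 5 3 4 1 7 6

Reverse the RSK construction: for i from n down to 1, find the cell of Q containing i, remove the entry at that cell from P, and reverse-bump it up through P; the value ejected from row 1 is w(i).

Step i=7: Q has 7 at row 2, column 2; remove 7 from row 2 of P and reverse-bump: 7 enters row 1 and ejects 6. So w(7) = 6. P is now [[1, 3, 4, 7], [2], [5]].
Step i=6: Q has 6 at row 1, column 4; remove that cell from P, ejecting 7. So w(6) = 7. P is now [[1, 3, 4], [2], [5]].
Step i=5: Q has 5 at row 3, column 1; remove 5 from row 3 of P and reverse-bump: 5 enters row 2 and ejects 2; 2 enters row 1 and ejects 1. So w(5) = 1. P is now [[2, 3, 4], [5]].
Step i=4: Q has 4 at row 1, column 3; remove that cell from P, ejecting 4. So w(4) = 4. P is now [[2, 3], [5]].
Step i=3: Q has 3 at row 2, column 1; remove 5 from row 2 of P and reverse-bump: 5 enters row 1 and ejects 3. So w(3) = 3. P is now [[2, 5]].
Step i=2: Q has 2 at row 1, column 2; remove that cell from P, ejecting 5. So w(2) = 5. P is now [[2]].
Step i=1: Q has 1 at row 1, column 1; remove that cell from P, ejecting 2. So w(1) = 2. P is now [].

So w = 2 5 3 4 1 7 6.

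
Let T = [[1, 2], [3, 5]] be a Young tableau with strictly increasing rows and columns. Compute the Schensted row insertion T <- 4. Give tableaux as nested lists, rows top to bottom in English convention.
[[1, 2, 4], [3, 5]]

4 is larger than every entry of row 1, so it is appended to row 1. The new tableau is [[1, 2, 4], [3, 5]].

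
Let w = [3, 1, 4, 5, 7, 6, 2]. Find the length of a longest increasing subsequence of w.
4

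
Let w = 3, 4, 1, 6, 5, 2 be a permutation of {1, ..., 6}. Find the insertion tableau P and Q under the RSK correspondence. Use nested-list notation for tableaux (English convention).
P = [[1, 2, 5], [3, 4], [6]], Q = [[1, 2, 4], [3, 5], [6]]

Insert each entry of the permutation into P by Schensted row insertion, recording in Q the position of each new cell.

Insert 3: appended to row 1. P = [[3]], Q = [[1]].
Insert 4: appended to row 1. P = [[3, 4]], Q = [[1, 2]].
Insert 1: 1 bumps 3 from row 1; 3 starts row 2. P = [[1, 4], [3]], Q = [[1, 2], [3]].
Insert 6: appended to row 1. P = [[1, 4, 6], [3]], Q = [[1, 2, 4], [3]].
Insert 5: 5 bumps 6 from row 1; 6 appends to row 2. P = [[1, 4, 5], [3, 6]], Q = [[1, 2, 4], [3, 5]].
Insert 2: 2 bumps 4 from row 1; 4 bumps 6 from row 2; 6 starts row 3. P = [[1, 2, 5], [3, 4], [6]], Q = [[1, 2, 4], [3, 5], [6]].

So P = [[1, 2, 5], [3, 4], [6]], Q = [[1, 2, 4], [3, 5], [6]].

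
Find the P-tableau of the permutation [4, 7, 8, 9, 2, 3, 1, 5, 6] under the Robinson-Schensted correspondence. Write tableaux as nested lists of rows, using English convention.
P = [[1, 3, 5, 6], [2, 7, 8, 9], [4]]

Insert 4: appended to row 1. P = [[4]].
Insert 7: appended to row 1. P = [[4, 7]].
Insert 8: appended to row 1. P = [[4, 7, 8]].
Insert 9: appended to row 1. P = [[4, 7, 8, 9]].
Insert 2: 2 bumps 4 from row 1; 4 starts row 2. P = [[2, 7, 8, 9], [4]].
Insert 3: 3 bumps 7 from row 1; 7 appends to row 2. P = [[2, 3, 8, 9], [4, 7]].
Insert 1: 1 bumps 2 from row 1; 2 bumps 4 from row 2; 4 starts row 3. P = [[1, 3, 8, 9], [2, 7], [4]].
Insert 5: 5 bumps 8 from row 1; 8 appends to row 2. P = [[1, 3, 5, 9], [2, 7, 8], [4]].
Insert 6: 6 bumps 9 from row 1; 9 appends to row 2. P = [[1, 3, 5, 6], [2, 7, 8, 9], [4]].

So P = [[1, 3, 5, 6], [2, 7, 8, 9], [4]].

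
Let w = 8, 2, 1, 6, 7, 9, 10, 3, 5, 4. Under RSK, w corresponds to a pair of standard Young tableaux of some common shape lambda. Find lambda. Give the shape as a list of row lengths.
RSK row insertion gives P = [[1, 3, 4, 9, 10], [2, 5, 7], [6], [8]], which has shape [5, 3, 1, 1].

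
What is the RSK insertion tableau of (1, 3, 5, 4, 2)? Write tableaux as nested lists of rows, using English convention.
Insert 1: appended to row 1. P = [[1]].
Insert 3: appended to row 1. P = [[1, 3]].
Insert 5: appended to row 1. P = [[1, 3, 5]].
Insert 4: 4 bumps 5 from row 1; 5 starts row 2. P = [[1, 3, 4], [5]].
Insert 2: 2 bumps 3 from row 1; 3 bumps 5 from row 2; 5 starts row 3. P = [[1, 2, 4], [3], [5]].

So P = [[1, 2, 4], [3], [5]].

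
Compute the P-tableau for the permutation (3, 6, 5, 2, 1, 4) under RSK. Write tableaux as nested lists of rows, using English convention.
Insert 3: appended to row 1. P = [[3]].
Insert 6: appended to row 1. P = [[3, 6]].
Insert 5: 5 bumps 6 from row 1; 6 starts row 2. P = [[3, 5], [6]].
Insert 2: 2 bumps 3 from row 1; 3 bumps 6 from row 2; 6 starts row 3. P = [[2, 5], [3], [6]].
Insert 1: 1 bumps 2 from row 1; 2 bumps 3 from row 2; 3 bumps 6 from row 3; 6 starts row 4. P = [[1, 5], [2], [3], [6]].
Insert 4: 4 bumps 5 from row 1; 5 appends to row 2. P = [[1, 4], [2, 5], [3], [6]].

So P = [[1, 4], [2, 5], [3], [6]].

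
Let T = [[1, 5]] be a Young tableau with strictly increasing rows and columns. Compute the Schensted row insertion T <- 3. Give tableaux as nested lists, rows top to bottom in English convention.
[[1, 3], [5]]

In row 1, 3 replaces 5 (the leftmost entry greater than 3); 5 is bumped to row 2. 5 starts a new row 2. The new tableau is [[1, 3], [5]].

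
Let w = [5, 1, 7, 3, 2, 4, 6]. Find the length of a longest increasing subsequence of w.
4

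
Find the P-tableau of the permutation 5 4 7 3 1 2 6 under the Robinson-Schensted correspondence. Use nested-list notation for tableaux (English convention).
Insert 5: appended to row 1. P = [[5]].
Insert 4: 4 bumps 5 from row 1; 5 starts row 2. P = [[4], [5]].
Insert 7: appended to row 1. P = [[4, 7], [5]].
Insert 3: 3 bumps 4 from row 1; 4 bumps 5 from row 2; 5 starts row 3. P = [[3, 7], [4], [5]].
Insert 1: 1 bumps 3 from row 1; 3 bumps 4 from row 2; 4 bumps 5 from row 3; 5 starts row 4. P = [[1, 7], [3], [4], [5]].
Insert 2: 2 bumps 7 from row 1; 7 appends to row 2. P = [[1, 2], [3, 7], [4], [5]].
Insert 6: appended to row 1. P = [[1, 2, 6], [3, 7], [4], [5]].

So P = [[1, 2, 6], [3, 7], [4], [5]].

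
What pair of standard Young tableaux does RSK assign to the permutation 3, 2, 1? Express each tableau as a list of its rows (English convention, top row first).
Insert each entry of the permutation into P by Schensted row insertion, recording in Q the position of each new cell.

Insert 3: appended to row 1. P = [[3]], Q = [[1]].
Insert 2: 2 bumps 3 from row 1; 3 starts row 2. P = [[2], [3]], Q = [[1], [2]].
Insert 1: 1 bumps 2 from row 1; 2 bumps 3 from row 2; 3 starts row 3. P = [[1], [2], [3]], Q = [[1], [2], [3]].

So P = [[1], [2], [3]], Q = [[1], [2], [3]].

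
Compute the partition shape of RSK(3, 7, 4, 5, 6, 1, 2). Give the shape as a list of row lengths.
Row-insert each entry into an empty tableau.

After inserting 3: P = [[3]].
After inserting 7: P = [[3, 7]].
After inserting 4: P = [[3, 4], [7]].
After inserting 5: P = [[3, 4, 5], [7]].
After inserting 6: P = [[3, 4, 5, 6], [7]].
After inserting 1: P = [[1, 4, 5, 6], [3], [7]].
After inserting 2: P = [[1, 2, 5, 6], [3, 4], [7]].

The final insertion tableau P = [[1, 2, 5, 6], [3, 4], [7]] has shape [4, 2, 1].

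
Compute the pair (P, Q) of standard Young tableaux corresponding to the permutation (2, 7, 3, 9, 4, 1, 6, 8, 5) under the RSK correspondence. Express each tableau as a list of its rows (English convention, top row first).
P = [[1, 3, 4, 5, 8], [2, 6], [7, 9]], Q = [[1, 2, 4, 7, 8], [3, 5], [6, 9]]

Insert each entry of the permutation into P by Schensted row insertion, recording in Q the position of each new cell.

Insert 2: appended to row 1. P = [[2]].
Insert 7: appended to row 1. P = [[2, 7]].
Insert 3: 3 bumps 7 from row 1; 7 starts row 2. P = [[2, 3], [7]].
Insert 9: appended to row 1. P = [[2, 3, 9], [7]].
Insert 4: 4 bumps 9 from row 1; 9 appends to row 2. P = [[2, 3, 4], [7, 9]].
Insert 1: 1 bumps 2 from row 1; 2 bumps 7 from row 2; 7 starts row 3. P = [[1, 3, 4], [2, 9], [7]].
Insert 6: appended to row 1. P = [[1, 3, 4, 6], [2, 9], [7]].
Insert 8: appended to row 1. P = [[1, 3, 4, 6, 8], [2, 9], [7]].
Insert 5: 5 bumps 6 from row 1; 6 bumps 9 from row 2; 9 appends to row 3. P = [[1, 3, 4, 5, 8], [2, 6], [7, 9]].

So P = [[1, 3, 4, 5, 8], [2, 6], [7, 9]], Q = [[1, 2, 4, 7, 8], [3, 5], [6, 9]].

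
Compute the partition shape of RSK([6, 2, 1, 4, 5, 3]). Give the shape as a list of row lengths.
RSK row insertion gives P = [[1, 3, 5], [2, 4], [6]], which has shape [3, 2, 1].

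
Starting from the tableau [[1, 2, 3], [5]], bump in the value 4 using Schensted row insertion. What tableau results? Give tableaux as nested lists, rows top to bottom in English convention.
[[1, 2, 3, 4], [5]]

4 is larger than every entry of row 1, so it is appended to row 1. The new tableau is [[1, 2, 3, 4], [5]].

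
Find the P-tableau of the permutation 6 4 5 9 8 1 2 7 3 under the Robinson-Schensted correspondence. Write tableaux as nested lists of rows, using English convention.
Insert 6: appended to row 1. P = [[6]].
Insert 4: 4 bumps 6 from row 1; 6 starts row 2. P = [[4], [6]].
Insert 5: appended to row 1. P = [[4, 5], [6]].
Insert 9: appended to row 1. P = [[4, 5, 9], [6]].
Insert 8: 8 bumps 9 from row 1; 9 appends to row 2. P = [[4, 5, 8], [6, 9]].
Insert 1: 1 bumps 4 from row 1; 4 bumps 6 from row 2; 6 starts row 3. P = [[1, 5, 8], [4, 9], [6]].
Insert 2: 2 bumps 5 from row 1; 5 bumps 9 from row 2; 9 appends to row 3. P = [[1, 2, 8], [4, 5], [6, 9]].
Insert 7: 7 bumps 8 from row 1; 8 appends to row 2. P = [[1, 2, 7], [4, 5, 8], [6, 9]].
Insert 3: 3 bumps 7 from row 1; 7 bumps 8 from row 2; 8 bumps 9 from row 3; 9 starts row 4. P = [[1, 2, 3], [4, 5, 7], [6, 8], [9]].

So P = [[1, 2, 3], [4, 5, 7], [6, 8], [9]].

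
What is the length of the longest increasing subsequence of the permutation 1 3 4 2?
3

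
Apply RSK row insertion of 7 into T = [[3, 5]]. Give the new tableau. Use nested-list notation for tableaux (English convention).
7 is larger than every entry of row 1, so it is appended to row 1. The new tableau is [[3, 5, 7]].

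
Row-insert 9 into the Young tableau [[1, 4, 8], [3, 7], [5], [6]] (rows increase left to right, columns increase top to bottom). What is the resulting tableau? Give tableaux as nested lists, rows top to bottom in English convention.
[[1, 4, 8, 9], [3, 7], [5], [6]]

9 is larger than every entry of row 1, so it is appended to row 1. The new tableau is [[1, 4, 8, 9], [3, 7], [5], [6]].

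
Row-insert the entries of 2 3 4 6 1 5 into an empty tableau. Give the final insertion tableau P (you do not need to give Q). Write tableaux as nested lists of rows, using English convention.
P = [[1, 3, 4, 5], [2, 6]]

Insert 2: appended to row 1. P = [[2]].
Insert 3: appended to row 1. P = [[2, 3]].
Insert 4: appended to row 1. P = [[2, 3, 4]].
Insert 6: appended to row 1. P = [[2, 3, 4, 6]].
Insert 1: 1 bumps 2 from row 1; 2 starts row 2. P = [[1, 3, 4, 6], [2]].
Insert 5: 5 bumps 6 from row 1; 6 appends to row 2. P = [[1, 3, 4, 5], [2, 6]].

So P = [[1, 3, 4, 5], [2, 6]].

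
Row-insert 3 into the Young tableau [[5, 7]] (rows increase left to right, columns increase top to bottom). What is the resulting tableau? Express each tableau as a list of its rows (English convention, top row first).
[[3, 7], [5]]

In row 1, 3 replaces 5 (the leftmost entry greater than 3); 5 is bumped to row 2. 5 starts a new row 2. The new tableau is [[3, 7], [5]].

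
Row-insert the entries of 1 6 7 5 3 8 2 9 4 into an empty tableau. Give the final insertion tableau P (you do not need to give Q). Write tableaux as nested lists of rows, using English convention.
Insert 1: appended to row 1. P = [[1]].
Insert 6: appended to row 1. P = [[1, 6]].
Insert 7: appended to row 1. P = [[1, 6, 7]].
Insert 5: 5 bumps 6 from row 1; 6 starts row 2. P = [[1, 5, 7], [6]].
Insert 3: 3 bumps 5 from row 1; 5 bumps 6 from row 2; 6 starts row 3. P = [[1, 3, 7], [5], [6]].
Insert 8: appended to row 1. P = [[1, 3, 7, 8], [5], [6]].
Insert 2: 2 bumps 3 from row 1; 3 bumps 5 from row 2; 5 bumps 6 from row 3; 6 starts row 4. P = [[1, 2, 7, 8], [3], [5], [6]].
Insert 9: appended to row 1. P = [[1, 2, 7, 8, 9], [3], [5], [6]].
Insert 4: 4 bumps 7 from row 1; 7 appends to row 2. P = [[1, 2, 4, 8, 9], [3, 7], [5], [6]].

So P = [[1, 2, 4, 8, 9], [3, 7], [5], [6]].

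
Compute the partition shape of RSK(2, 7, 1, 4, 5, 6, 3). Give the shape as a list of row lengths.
[4, 2, 1]

Row-insert each entry into an empty tableau.

After inserting 2: P = [[2]].
After inserting 7: P = [[2, 7]].
After inserting 1: P = [[1, 7], [2]].
After inserting 4: P = [[1, 4], [2, 7]].
After inserting 5: P = [[1, 4, 5], [2, 7]].
After inserting 6: P = [[1, 4, 5, 6], [2, 7]].
After inserting 3: P = [[1, 3, 5, 6], [2, 4], [7]].

The final insertion tableau P = [[1, 3, 5, 6], [2, 4], [7]] has shape [4, 2, 1].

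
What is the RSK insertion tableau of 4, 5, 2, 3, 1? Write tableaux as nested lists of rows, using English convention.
Insert 4: appended to row 1. P = [[4]].
Insert 5: appended to row 1. P = [[4, 5]].
Insert 2: 2 bumps 4 from row 1; 4 starts row 2. P = [[2, 5], [4]].
Insert 3: 3 bumps 5 from row 1; 5 appends to row 2. P = [[2, 3], [4, 5]].
Insert 1: 1 bumps 2 from row 1; 2 bumps 4 from row 2; 4 starts row 3. P = [[1, 3], [2, 5], [4]].

So P = [[1, 3], [2, 5], [4]].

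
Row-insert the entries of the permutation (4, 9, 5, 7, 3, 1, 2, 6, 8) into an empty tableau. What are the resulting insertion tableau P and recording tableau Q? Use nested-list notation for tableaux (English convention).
P = [[1, 2, 6, 8], [3, 5, 7], [4], [9]], Q = [[1, 2, 4, 9], [3, 7, 8], [5], [6]]

Insert each entry of the permutation into P by Schensted row insertion, recording in Q the position of each new cell.

Insert 4: appended to row 1. P = [[4]].
Insert 9: appended to row 1. P = [[4, 9]].
Insert 5: 5 bumps 9 from row 1; 9 starts row 2. P = [[4, 5], [9]].
Insert 7: appended to row 1. P = [[4, 5, 7], [9]].
Insert 3: 3 bumps 4 from row 1; 4 bumps 9 from row 2; 9 starts row 3. P = [[3, 5, 7], [4], [9]].
Insert 1: 1 bumps 3 from row 1; 3 bumps 4 from row 2; 4 bumps 9 from row 3; 9 starts row 4. P = [[1, 5, 7], [3], [4], [9]].
Insert 2: 2 bumps 5 from row 1; 5 appends to row 2. P = [[1, 2, 7], [3, 5], [4], [9]].
Insert 6: 6 bumps 7 from row 1; 7 appends to row 2. P = [[1, 2, 6], [3, 5, 7], [4], [9]].
Insert 8: appended to row 1. P = [[1, 2, 6, 8], [3, 5, 7], [4], [9]].

So P = [[1, 2, 6, 8], [3, 5, 7], [4], [9]], Q = [[1, 2, 4, 9], [3, 7, 8], [5], [6]].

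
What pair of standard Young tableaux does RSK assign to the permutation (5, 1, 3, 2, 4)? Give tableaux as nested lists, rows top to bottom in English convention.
P = [[1, 2, 4], [3], [5]], Q = [[1, 3, 5], [2], [4]]

Insert each entry of the permutation into P by Schensted row insertion, recording in Q the position of each new cell.

Insert 5: appended to row 1. P = [[5]].
Insert 1: 1 bumps 5 from row 1; 5 starts row 2. P = [[1], [5]].
Insert 3: appended to row 1. P = [[1, 3], [5]].
Insert 2: 2 bumps 3 from row 1; 3 bumps 5 from row 2; 5 starts row 3. P = [[1, 2], [3], [5]].
Insert 4: appended to row 1. P = [[1, 2, 4], [3], [5]].

So P = [[1, 2, 4], [3], [5]], Q = [[1, 3, 5], [2], [4]].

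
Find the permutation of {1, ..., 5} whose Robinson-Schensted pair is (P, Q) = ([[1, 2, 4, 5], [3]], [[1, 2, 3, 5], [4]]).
Reverse RSK: for i = n, n-1, ..., 1, locate i in Q, remove the corresponding corner cell from P, and reverse-bump its entry up through P; the value ejected from row 1 is w(i).

So w = 1 3 4 2 5.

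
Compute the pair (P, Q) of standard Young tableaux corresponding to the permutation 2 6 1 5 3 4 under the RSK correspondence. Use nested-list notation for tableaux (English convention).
P = [[1, 3, 4], [2, 5], [6]], Q = [[1, 2, 6], [3, 4], [5]]

Insert each entry of the permutation into P by Schensted row insertion, recording in Q the position of each new cell.

After inserting 2: P = [[2]].
After inserting 6: P = [[2, 6]].
After inserting 1: P = [[1, 6], [2]].
After inserting 5: P = [[1, 5], [2, 6]].
After inserting 3: P = [[1, 3], [2, 5], [6]].
After inserting 4: P = [[1, 3, 4], [2, 5], [6]].

So P = [[1, 3, 4], [2, 5], [6]], Q = [[1, 2, 6], [3, 4], [5]].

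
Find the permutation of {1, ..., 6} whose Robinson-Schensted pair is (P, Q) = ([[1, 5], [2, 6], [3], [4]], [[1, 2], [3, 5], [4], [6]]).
Reverse the RSK construction: for i from n down to 1, find the cell of Q containing i, remove the entry at that cell from P, and reverse-bump it up through P; the value ejected from row 1 is w(i).

Step i=6: Q has 6 at row 4, column 1; remove 4 from row 4 of P and reverse-bump: 4 enters row 3 and ejects 3; 3 enters row 2 and ejects 2; 2 enters row 1 and ejects 1. So w(6) = 1. P is now [[2, 5], [3, 6], [4]].
Step i=5: Q has 5 at row 2, column 2; remove 6 from row 2 of P and reverse-bump: 6 enters row 1 and ejects 5. So w(5) = 5. P is now [[2, 6], [3], [4]].
Step i=4: Q has 4 at row 3, column 1; remove 4 from row 3 of P and reverse-bump: 4 enters row 2 and ejects 3; 3 enters row 1 and ejects 2. So w(4) = 2. P is now [[3, 6], [4]].
Step i=3: Q has 3 at row 2, column 1; remove 4 from row 2 of P and reverse-bump: 4 enters row 1 and ejects 3. So w(3) = 3. P is now [[4, 6]].
Step i=2: Q has 2 at row 1, column 2; remove that cell from P, ejecting 6. So w(2) = 6. P is now [[4]].
Step i=1: Q has 1 at row 1, column 1; remove that cell from P, ejecting 4. So w(1) = 4. P is now [].

So w = 4 6 3 2 5 1.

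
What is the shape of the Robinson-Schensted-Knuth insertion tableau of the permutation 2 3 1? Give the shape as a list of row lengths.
Row-insert each entry into an empty tableau.

After inserting 2: P = [[2]].
After inserting 3: P = [[2, 3]].
After inserting 1: P = [[1, 3], [2]].

The final insertion tableau P = [[1, 3], [2]] has shape [2, 1].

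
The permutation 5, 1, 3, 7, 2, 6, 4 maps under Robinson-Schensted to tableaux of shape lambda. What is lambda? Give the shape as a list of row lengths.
[3, 2, 2]

RSK row insertion gives P = [[1, 2, 4], [3, 6], [5, 7]], which has shape [3, 2, 2].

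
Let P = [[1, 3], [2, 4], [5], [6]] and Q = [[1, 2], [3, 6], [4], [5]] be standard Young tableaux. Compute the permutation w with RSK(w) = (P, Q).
Reverse the RSK construction: for i from n down to 1, find the cell of Q containing i, remove the entry at that cell from P, and reverse-bump it up through P; the value ejected from row 1 is w(i).

Step i=6: Q has 6 at row 2, column 2; remove 4 from row 2 of P and reverse-bump: 4 enters row 1 and ejects 3. So w(6) = 3. P is now [[1, 4], [2], [5], [6]].
Step i=5: Q has 5 at row 4, column 1; remove 6 from row 4 of P and reverse-bump: 6 enters row 3 and ejects 5; 5 enters row 2 and ejects 2; 2 enters row 1 and ejects 1. So w(5) = 1. P is now [[2, 4], [5], [6]].
Step i=4: Q has 4 at row 3, column 1; remove 6 from row 3 of P and reverse-bump: 6 enters row 2 and ejects 5; 5 enters row 1 and ejects 4. So w(4) = 4. P is now [[2, 5], [6]].
Step i=3: Q has 3 at row 2, column 1; remove 6 from row 2 of P and reverse-bump: 6 enters row 1 and ejects 5. So w(3) = 5. P is now [[2, 6]].
Step i=2: Q has 2 at row 1, column 2; remove that cell from P, ejecting 6. So w(2) = 6. P is now [[2]].
Step i=1: Q has 1 at row 1, column 1; remove that cell from P, ejecting 2. So w(1) = 2. P is now [].

So w = 2 6 5 4 1 3.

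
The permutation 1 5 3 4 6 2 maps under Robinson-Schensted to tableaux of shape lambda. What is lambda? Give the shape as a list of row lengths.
[4, 1, 1]

Row-insert each entry into an empty tableau.

After inserting 1: P = [[1]].
After inserting 5: P = [[1, 5]].
After inserting 3: P = [[1, 3], [5]].
After inserting 4: P = [[1, 3, 4], [5]].
After inserting 6: P = [[1, 3, 4, 6], [5]].
After inserting 2: P = [[1, 2, 4, 6], [3], [5]].

The final insertion tableau P = [[1, 2, 4, 6], [3], [5]] has shape [4, 1, 1].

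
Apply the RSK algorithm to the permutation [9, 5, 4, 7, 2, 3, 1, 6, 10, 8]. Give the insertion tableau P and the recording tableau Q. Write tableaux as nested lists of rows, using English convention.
Insert each entry of the permutation into P by Schensted row insertion, recording in Q the position of each new cell.

Insert 9: appended to row 1. P = [[9]].
Insert 5: 5 bumps 9 from row 1; 9 starts row 2. P = [[5], [9]].
Insert 4: 4 bumps 5 from row 1; 5 bumps 9 from row 2; 9 starts row 3. P = [[4], [5], [9]].
Insert 7: appended to row 1. P = [[4, 7], [5], [9]].
Insert 2: 2 bumps 4 from row 1; 4 bumps 5 from row 2; 5 bumps 9 from row 3; 9 starts row 4. P = [[2, 7], [4], [5], [9]].
Insert 3: 3 bumps 7 from row 1; 7 appends to row 2. P = [[2, 3], [4, 7], [5], [9]].
Insert 1: 1 bumps 2 from row 1; 2 bumps 4 from row 2; 4 bumps 5 from row 3; 5 bumps 9 from row 4; 9 starts row 5. P = [[1, 3], [2, 7], [4], [5], [9]].
Insert 6: appended to row 1. P = [[1, 3, 6], [2, 7], [4], [5], [9]].
Insert 10: appended to row 1. P = [[1, 3, 6, 10], [2, 7], [4], [5], [9]].
Insert 8: 8 bumps 10 from row 1; 10 appends to row 2. P = [[1, 3, 6, 8], [2, 7, 10], [4], [5], [9]].

So P = [[1, 3, 6, 8], [2, 7, 10], [4], [5], [9]], Q = [[1, 4, 8, 9], [2, 6, 10], [3], [5], [7]].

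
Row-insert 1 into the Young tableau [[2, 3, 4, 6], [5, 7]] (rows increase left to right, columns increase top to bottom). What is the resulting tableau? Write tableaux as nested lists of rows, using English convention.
[[1, 3, 4, 6], [2, 7], [5]]

In row 1, 1 replaces 2 (the leftmost entry greater than 1); 2 is bumped to row 2. In row 2, 2 replaces 5 (the leftmost entry greater than 2); 5 is bumped to row 3. 5 starts a new row 3. The new tableau is [[1, 3, 4, 6], [2, 7], [5]].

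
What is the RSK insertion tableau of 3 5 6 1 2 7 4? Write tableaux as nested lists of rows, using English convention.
P = [[1, 2, 4, 7], [3, 5, 6]]

Insert 3: appended to row 1. P = [[3]].
Insert 5: appended to row 1. P = [[3, 5]].
Insert 6: appended to row 1. P = [[3, 5, 6]].
Insert 1: 1 bumps 3 from row 1; 3 starts row 2. P = [[1, 5, 6], [3]].
Insert 2: 2 bumps 5 from row 1; 5 appends to row 2. P = [[1, 2, 6], [3, 5]].
Insert 7: appended to row 1. P = [[1, 2, 6, 7], [3, 5]].
Insert 4: 4 bumps 6 from row 1; 6 appends to row 2. P = [[1, 2, 4, 7], [3, 5, 6]].

So P = [[1, 2, 4, 7], [3, 5, 6]].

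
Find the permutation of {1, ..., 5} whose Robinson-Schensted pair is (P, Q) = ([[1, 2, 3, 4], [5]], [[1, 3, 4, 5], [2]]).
5 1 2 3 4

Reverse RSK: for i = n, n-1, ..., 1, locate i in Q, remove the corresponding corner cell from P, and reverse-bump its entry up through P; the value ejected from row 1 is w(i).

So w = 5 1 2 3 4.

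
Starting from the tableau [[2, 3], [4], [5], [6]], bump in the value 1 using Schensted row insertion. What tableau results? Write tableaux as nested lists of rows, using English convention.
[[1, 3], [2], [4], [5], [6]]

In row 1, 1 replaces 2 (the leftmost entry greater than 1); 2 is bumped to row 2. In row 2, 2 replaces 4 (the leftmost entry greater than 2); 4 is bumped to row 3. In row 3, 4 replaces 5 (the leftmost entry greater than 4); 5 is bumped to row 4. In row 4, 5 replaces 6 (the leftmost entry greater than 5); 6 is bumped to row 5. 6 starts a new row 5. The new tableau is [[1, 3], [2], [4], [5], [6]].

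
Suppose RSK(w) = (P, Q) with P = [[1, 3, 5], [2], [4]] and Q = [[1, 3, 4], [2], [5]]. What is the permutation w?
4 2 3 5 1

Reverse the RSK construction: for i from n down to 1, find the cell of Q containing i, remove the entry at that cell from P, and reverse-bump it up through P; the value ejected from row 1 is w(i).

Step i=5: Q has 5 at row 3, column 1; remove 4 from row 3 of P and reverse-bump: 4 enters row 2 and ejects 2; 2 enters row 1 and ejects 1. So w(5) = 1. P is now [[2, 3, 5], [4]].
Step i=4: Q has 4 at row 1, column 3; remove that cell from P, ejecting 5. So w(4) = 5. P is now [[2, 3], [4]].
Step i=3: Q has 3 at row 1, column 2; remove that cell from P, ejecting 3. So w(3) = 3. P is now [[2], [4]].
Step i=2: Q has 2 at row 2, column 1; remove 4 from row 2 of P and reverse-bump: 4 enters row 1 and ejects 2. So w(2) = 2. P is now [[4]].
Step i=1: Q has 1 at row 1, column 1; remove that cell from P, ejecting 4. So w(1) = 4. P is now [].

So w = 4 2 3 5 1.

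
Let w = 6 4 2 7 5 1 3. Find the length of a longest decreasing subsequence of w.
4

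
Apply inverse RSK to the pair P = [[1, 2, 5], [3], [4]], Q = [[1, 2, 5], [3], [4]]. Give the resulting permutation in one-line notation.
Reverse RSK: for i = n, n-1, ..., 1, locate i in Q, remove the corresponding corner cell from P, and reverse-bump its entry up through P; the value ejected from row 1 is w(i).

So w = 1 4 3 2 5.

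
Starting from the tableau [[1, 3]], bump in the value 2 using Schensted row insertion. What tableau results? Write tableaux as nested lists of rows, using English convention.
[[1, 2], [3]]

In row 1, 2 replaces 3 (the leftmost entry greater than 2); 3 is bumped to row 2. 3 starts a new row 2. The new tableau is [[1, 2], [3]].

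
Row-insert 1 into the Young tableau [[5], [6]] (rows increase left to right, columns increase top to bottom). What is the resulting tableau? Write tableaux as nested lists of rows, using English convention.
In row 1, 1 replaces 5 (the leftmost entry greater than 1); 5 is bumped to row 2. In row 2, 5 replaces 6 (the leftmost entry greater than 5); 6 is bumped to row 3. 6 starts a new row 3. The new tableau is [[1], [5], [6]].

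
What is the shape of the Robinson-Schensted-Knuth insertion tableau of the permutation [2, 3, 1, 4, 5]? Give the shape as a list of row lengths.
Row-insert each entry into an empty tableau.

After inserting 2: P = [[2]].
After inserting 3: P = [[2, 3]].
After inserting 1: P = [[1, 3], [2]].
After inserting 4: P = [[1, 3, 4], [2]].
After inserting 5: P = [[1, 3, 4, 5], [2]].

The final insertion tableau P = [[1, 3, 4, 5], [2]] has shape [4, 1].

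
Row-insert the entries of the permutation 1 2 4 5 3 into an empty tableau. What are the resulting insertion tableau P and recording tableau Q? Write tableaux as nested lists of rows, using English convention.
P = [[1, 2, 3, 5], [4]], Q = [[1, 2, 3, 4], [5]]

Insert each entry of the permutation into P by Schensted row insertion, recording in Q the position of each new cell.

Insert 1: appended to row 1. P = [[1]].
Insert 2: appended to row 1. P = [[1, 2]].
Insert 4: appended to row 1. P = [[1, 2, 4]].
Insert 5: appended to row 1. P = [[1, 2, 4, 5]].
Insert 3: 3 bumps 4 from row 1; 4 starts row 2. P = [[1, 2, 3, 5], [4]].

So P = [[1, 2, 3, 5], [4]], Q = [[1, 2, 3, 4], [5]].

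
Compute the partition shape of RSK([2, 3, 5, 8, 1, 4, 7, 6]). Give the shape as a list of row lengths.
[4, 3, 1]

Row-insert each entry into an empty tableau.

After inserting 2: P = [[2]].
After inserting 3: P = [[2, 3]].
After inserting 5: P = [[2, 3, 5]].
After inserting 8: P = [[2, 3, 5, 8]].
After inserting 1: P = [[1, 3, 5, 8], [2]].
After inserting 4: P = [[1, 3, 4, 8], [2, 5]].
After inserting 7: P = [[1, 3, 4, 7], [2, 5, 8]].
After inserting 6: P = [[1, 3, 4, 6], [2, 5, 7], [8]].

The final insertion tableau P = [[1, 3, 4, 6], [2, 5, 7], [8]] has shape [4, 3, 1].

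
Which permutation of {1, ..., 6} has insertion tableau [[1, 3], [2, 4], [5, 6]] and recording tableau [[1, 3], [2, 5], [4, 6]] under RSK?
5 2 6 1 4 3

Reverse the RSK construction: for i from n down to 1, find the cell of Q containing i, remove the entry at that cell from P, and reverse-bump it up through P; the value ejected from row 1 is w(i).

Step i=6: Q has 6 at row 3, column 2; remove 6 from row 3 of P and reverse-bump: 6 enters row 2 and ejects 4; 4 enters row 1 and ejects 3. So w(6) = 3. P is now [[1, 4], [2, 6], [5]].
Step i=5: Q has 5 at row 2, column 2; remove 6 from row 2 of P and reverse-bump: 6 enters row 1 and ejects 4. So w(5) = 4. P is now [[1, 6], [2], [5]].
Step i=4: Q has 4 at row 3, column 1; remove 5 from row 3 of P and reverse-bump: 5 enters row 2 and ejects 2; 2 enters row 1 and ejects 1. So w(4) = 1. P is now [[2, 6], [5]].
Step i=3: Q has 3 at row 1, column 2; remove that cell from P, ejecting 6. So w(3) = 6. P is now [[2], [5]].
Step i=2: Q has 2 at row 2, column 1; remove 5 from row 2 of P and reverse-bump: 5 enters row 1 and ejects 2. So w(2) = 2. P is now [[5]].
Step i=1: Q has 1 at row 1, column 1; remove that cell from P, ejecting 5. So w(1) = 5. P is now [].

So w = 5 2 6 1 4 3.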